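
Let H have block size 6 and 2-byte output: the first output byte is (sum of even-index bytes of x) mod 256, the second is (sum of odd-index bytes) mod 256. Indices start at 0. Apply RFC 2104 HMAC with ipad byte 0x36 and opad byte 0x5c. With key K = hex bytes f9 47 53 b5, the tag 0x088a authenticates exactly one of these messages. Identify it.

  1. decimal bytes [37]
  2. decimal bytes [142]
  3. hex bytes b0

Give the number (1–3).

2

Key hex bytes f9 47 53 b5 is 4 bytes ≤ B = 6; zero-pad to 6 bytes: K' = f9 47 53 b5 00 00.
K' ⊕ ipad = cf 71 65 83 36 36; K' ⊕ opad = a5 1b 0f e9 5c 5c.
m1: inner = H(cf 71 65 83 36 36 25) = 8f 2a; tag = H(a5 1b 0f e9 5c 5c 8f 2a) = 9f8a
m2: inner = H(cf 71 65 83 36 36 8e) = f8 2a; tag = H(a5 1b 0f e9 5c 5c f8 2a) = 088a ← matches
m3: inner = H(cf 71 65 83 36 36 b0) = 1a 2a; tag = H(a5 1b 0f e9 5c 5c 1a 2a) = 2a8a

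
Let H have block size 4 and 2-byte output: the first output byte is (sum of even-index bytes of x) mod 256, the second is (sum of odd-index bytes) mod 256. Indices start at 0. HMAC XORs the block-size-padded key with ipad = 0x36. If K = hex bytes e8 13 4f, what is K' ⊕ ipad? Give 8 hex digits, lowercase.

Key hex bytes e8 13 4f is 3 bytes ≤ B = 4; zero-pad to 4 bytes: K' = e8 13 4f 00.
XOR each byte with 0x36: e8⊕36=de, 13⊕36=25, 4f⊕36=79, 00⊕36=36.

de257936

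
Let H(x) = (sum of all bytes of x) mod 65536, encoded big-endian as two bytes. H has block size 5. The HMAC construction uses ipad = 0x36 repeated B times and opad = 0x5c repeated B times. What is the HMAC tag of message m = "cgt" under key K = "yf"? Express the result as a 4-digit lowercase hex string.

Key "yf" = 79 66 is 2 bytes ≤ B = 5; zero-pad to 5 bytes: K' = 79 66 00 00 00.
K' ⊕ ipad = 4f 50 36 36 36.  K' ⊕ opad = 25 3a 5c 5c 5c.
Inner input = (K'⊕ipad) ∥ m = 4f 50 36 36 36 ∥ 63 67 74.
Inner hash: sum = 79+80+54+54+54+99+103+116 = 639 → 02 7f.
Outer input = (K'⊕opad) ∥ inner = 25 3a 5c 5c 5c ∥ 02 7f.
Outer hash (tag): sum = 37+58+92+92+92+2+127 = 500 → 01 f4.

01f4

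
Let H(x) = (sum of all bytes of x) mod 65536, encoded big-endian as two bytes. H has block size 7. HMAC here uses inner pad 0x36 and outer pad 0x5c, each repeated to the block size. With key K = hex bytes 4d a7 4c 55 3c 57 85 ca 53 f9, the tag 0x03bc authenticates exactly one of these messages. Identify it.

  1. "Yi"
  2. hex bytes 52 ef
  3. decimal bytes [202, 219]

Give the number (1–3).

1

Key hex bytes 4d a7 4c 55 3c 57 85 ca 53 f9 is 10 bytes > B = 7, so hash it first: H(key) = 04 c3, then zero-pad to 7 bytes: K' = 04 c3 00 00 00 00 00.
K' ⊕ ipad = 32 f5 36 36 36 36 36; K' ⊕ opad = 58 9f 5c 5c 5c 5c 5c.
m1: inner = H(32 f5 36 36 36 36 36 59 69) = 02 f7; tag = H(58 9f 5c 5c 5c 5c 5c 02 f7) = 03bc ← matches
m2: inner = H(32 f5 36 36 36 36 36 52 ef) = 03 76; tag = H(58 9f 5c 5c 5c 5c 5c 03 76) = 033c
m3: inner = H(32 f5 36 36 36 36 36 ca db) = 03 da; tag = H(58 9f 5c 5c 5c 5c 5c 03 da) = 03a0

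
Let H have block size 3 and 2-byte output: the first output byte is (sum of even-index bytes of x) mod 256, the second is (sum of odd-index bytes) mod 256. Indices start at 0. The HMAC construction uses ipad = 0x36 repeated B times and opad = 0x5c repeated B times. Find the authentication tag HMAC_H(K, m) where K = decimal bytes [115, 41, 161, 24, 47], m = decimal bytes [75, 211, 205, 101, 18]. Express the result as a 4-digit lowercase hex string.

Key decimal bytes [115, 41, 161, 24, 47] = 73 29 a1 18 2f is 5 bytes > B = 3, so hash it first: H(key) = 43 41, then zero-pad to 3 bytes: K' = 43 41 00.
K' ⊕ ipad = 75 77 36.  K' ⊕ opad = 1f 1d 5c.
Inner input = (K'⊕ipad) ∥ m = 75 77 36 ∥ 4b d3 cd 65 12.
Inner hash: even-index sum = 483 mod 256 = 227; odd-index sum = 417 mod 256 = 161 → e3 a1.
Outer input = (K'⊕opad) ∥ inner = 1f 1d 5c ∥ e3 a1.
Outer hash (tag): even-index sum = 284 mod 256 = 28; odd-index sum = 256 mod 256 = 0 → 1c 00.

1c00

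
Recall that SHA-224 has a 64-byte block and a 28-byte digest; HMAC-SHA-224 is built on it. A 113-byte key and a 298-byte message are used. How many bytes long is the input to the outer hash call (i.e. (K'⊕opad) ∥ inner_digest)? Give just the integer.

Key is 113 > 64 bytes, so it is hashed to 28 bytes then zero-padded to 64: |K'| = 64.
Outer input = (K'⊕opad) ∥ H(inner) → 64 + 28 = 92 bytes.

92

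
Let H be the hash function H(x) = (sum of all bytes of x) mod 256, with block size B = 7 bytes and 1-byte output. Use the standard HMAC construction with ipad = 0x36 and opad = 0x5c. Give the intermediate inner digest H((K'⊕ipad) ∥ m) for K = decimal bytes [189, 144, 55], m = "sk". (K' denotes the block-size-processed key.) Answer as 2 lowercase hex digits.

Key decimal bytes [189, 144, 55] = bd 90 37 is 3 bytes ≤ B = 7; zero-pad to 7 bytes: K' = bd 90 37 00 00 00 00.
K' ⊕ ipad = 8b a6 01 36 36 36 36.
Inner input = 8b a6 01 36 36 36 36 ∥ 73 6b.
Inner hash: sum = 139+166+1+54+54+54+54+115+107 = 744; mod 256 = 232 → e8.

e8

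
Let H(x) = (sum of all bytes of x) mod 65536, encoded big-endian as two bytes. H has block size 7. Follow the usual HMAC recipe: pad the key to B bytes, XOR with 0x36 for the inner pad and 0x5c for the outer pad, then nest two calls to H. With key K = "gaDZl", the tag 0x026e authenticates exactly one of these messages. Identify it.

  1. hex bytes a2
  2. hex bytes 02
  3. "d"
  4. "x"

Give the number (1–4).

Key "gaDZl" = 67 61 44 5a 6c is 5 bytes ≤ B = 7; zero-pad to 7 bytes: K' = 67 61 44 5a 6c 00 00.
K' ⊕ ipad = 51 57 72 6c 5a 36 36; K' ⊕ opad = 3b 3d 18 06 30 5c 5c.
m1: inner = H(51 57 72 6c 5a 36 36 a2) = 02 ee; tag = H(3b 3d 18 06 30 5c 5c 02 ee) = 026e ← matches
m2: inner = H(51 57 72 6c 5a 36 36 02) = 02 4e; tag = H(3b 3d 18 06 30 5c 5c 02 4e) = 01ce
m3: inner = H(51 57 72 6c 5a 36 36 64) = 02 b0; tag = H(3b 3d 18 06 30 5c 5c 02 b0) = 0230
m4: inner = H(51 57 72 6c 5a 36 36 78) = 02 c4; tag = H(3b 3d 18 06 30 5c 5c 02 c4) = 0244

1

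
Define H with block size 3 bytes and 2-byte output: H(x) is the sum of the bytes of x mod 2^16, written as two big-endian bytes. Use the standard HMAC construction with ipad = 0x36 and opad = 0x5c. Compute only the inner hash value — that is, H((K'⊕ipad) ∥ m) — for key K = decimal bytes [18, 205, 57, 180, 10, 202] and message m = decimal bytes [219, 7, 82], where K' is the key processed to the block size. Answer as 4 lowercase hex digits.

Key decimal bytes [18, 205, 57, 180, 10, 202] = 12 cd 39 b4 0a ca is 6 bytes > B = 3, so hash it first: H(key) = 02 a0, then zero-pad to 3 bytes: K' = 02 a0 00.
K' ⊕ ipad = 34 96 36.
Inner input = 34 96 36 ∥ db 07 52.
Inner hash: sum = 52+150+54+219+7+82 = 564 → 02 34.

0234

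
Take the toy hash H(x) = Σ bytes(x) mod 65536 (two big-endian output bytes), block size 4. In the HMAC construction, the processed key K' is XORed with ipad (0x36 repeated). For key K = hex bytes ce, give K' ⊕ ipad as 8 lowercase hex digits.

f8363636

Key hex bytes ce is 1 byte ≤ B = 4; zero-pad to 4 bytes: K' = ce 00 00 00.
XOR each byte with 0x36: ce⊕36=f8, 00⊕36=36, 00⊕36=36, 00⊕36=36.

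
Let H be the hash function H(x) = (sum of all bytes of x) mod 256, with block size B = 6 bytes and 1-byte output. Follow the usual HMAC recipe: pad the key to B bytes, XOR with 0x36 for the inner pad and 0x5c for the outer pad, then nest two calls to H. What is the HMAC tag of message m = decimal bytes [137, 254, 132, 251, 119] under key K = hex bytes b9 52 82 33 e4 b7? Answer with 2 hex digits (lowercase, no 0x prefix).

5f

Key hex bytes b9 52 82 33 e4 b7 is exactly B = 6 bytes: K' = b9 52 82 33 e4 b7.
K' ⊕ ipad = 8f 64 b4 05 d2 81.  K' ⊕ opad = e5 0e de 6f b8 eb.
Inner input = (K'⊕ipad) ∥ m = 8f 64 b4 05 d2 81 ∥ 89 fe 84 fb 77.
Inner hash: sum = 143+100+180+5+210+129+137+254+132+251+119 = 1660; mod 256 = 124 → 7c.
Outer input = (K'⊕opad) ∥ inner = e5 0e de 6f b8 eb ∥ 7c.
Outer hash (tag): sum = 229+14+222+111+184+235+124 = 1119; mod 256 = 95 → 5f.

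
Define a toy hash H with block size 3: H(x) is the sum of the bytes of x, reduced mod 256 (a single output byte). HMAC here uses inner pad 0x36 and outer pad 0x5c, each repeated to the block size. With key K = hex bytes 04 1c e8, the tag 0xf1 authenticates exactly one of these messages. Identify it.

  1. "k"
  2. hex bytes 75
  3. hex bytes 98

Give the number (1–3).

1

Key hex bytes 04 1c e8 is exactly B = 3 bytes: K' = 04 1c e8.
K' ⊕ ipad = 32 2a de; K' ⊕ opad = 58 40 b4.
m1: inner = H(32 2a de 6b) = a5; tag = H(58 40 b4 a5) = f1 ← matches
m2: inner = H(32 2a de 75) = af; tag = H(58 40 b4 af) = fb
m3: inner = H(32 2a de 98) = d2; tag = H(58 40 b4 d2) = 1e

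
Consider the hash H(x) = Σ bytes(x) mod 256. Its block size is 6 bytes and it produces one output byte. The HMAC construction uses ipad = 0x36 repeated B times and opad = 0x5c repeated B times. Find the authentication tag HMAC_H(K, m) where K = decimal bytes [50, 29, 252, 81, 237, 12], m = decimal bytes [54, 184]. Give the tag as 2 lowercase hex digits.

Key decimal bytes [50, 29, 252, 81, 237, 12] = 32 1d fc 51 ed 0c is exactly B = 6 bytes: K' = 32 1d fc 51 ed 0c.
K' ⊕ ipad = 04 2b ca 67 db 3a.  K' ⊕ opad = 6e 41 a0 0d b1 50.
Inner input = (K'⊕ipad) ∥ m = 04 2b ca 67 db 3a ∥ 36 b8.
Inner hash: sum = 4+43+202+103+219+58+54+184 = 867; mod 256 = 99 → 63.
Outer input = (K'⊕opad) ∥ inner = 6e 41 a0 0d b1 50 ∥ 63.
Outer hash (tag): sum = 110+65+160+13+177+80+99 = 704; mod 256 = 192 → c0.

c0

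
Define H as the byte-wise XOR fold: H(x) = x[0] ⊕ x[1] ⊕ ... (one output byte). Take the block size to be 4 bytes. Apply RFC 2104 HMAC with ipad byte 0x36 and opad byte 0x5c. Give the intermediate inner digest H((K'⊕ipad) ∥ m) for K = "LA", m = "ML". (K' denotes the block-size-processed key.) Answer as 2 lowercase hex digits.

0c

Key "LA" = 4c 41 is 2 bytes ≤ B = 4; zero-pad to 4 bytes: K' = 4c 41 00 00.
K' ⊕ ipad = 7a 77 36 36.
Inner input = 7a 77 36 36 ∥ 4d 4c.
Inner hash: XOR 7a⊕77⊕36⊕36⊕4d⊕4c = 0c.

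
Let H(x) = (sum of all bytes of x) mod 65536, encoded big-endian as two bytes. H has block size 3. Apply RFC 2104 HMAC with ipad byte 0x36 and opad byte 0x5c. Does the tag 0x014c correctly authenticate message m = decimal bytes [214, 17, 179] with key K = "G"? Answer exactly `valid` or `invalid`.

Key "G" = 47 is 1 byte ≤ B = 3; zero-pad to 3 bytes: K' = 47 00 00.
K' ⊕ ipad = 71 36 36; K' ⊕ opad = 1b 5c 5c.
Inner hash: sum = 113+54+54+214+17+179 = 631 → 02 77.
Outer hash (recomputed tag): sum = 27+92+92+2+119 = 332 → 01 4c.
Recomputed tag = 014c; claimed = 014c → match.

valid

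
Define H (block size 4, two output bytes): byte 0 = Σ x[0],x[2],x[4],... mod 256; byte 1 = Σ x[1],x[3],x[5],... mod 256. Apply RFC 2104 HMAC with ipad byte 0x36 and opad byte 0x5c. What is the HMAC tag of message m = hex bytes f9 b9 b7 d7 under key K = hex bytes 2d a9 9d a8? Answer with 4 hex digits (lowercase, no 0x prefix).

a8b6

Key hex bytes 2d a9 9d a8 is exactly B = 4 bytes: K' = 2d a9 9d a8.
K' ⊕ ipad = 1b 9f ab 9e.  K' ⊕ opad = 71 f5 c1 f4.
Inner input = (K'⊕ipad) ∥ m = 1b 9f ab 9e ∥ f9 b9 b7 d7.
Inner hash: even-index sum = 630 mod 256 = 118; odd-index sum = 717 mod 256 = 205 → 76 cd.
Outer input = (K'⊕opad) ∥ inner = 71 f5 c1 f4 ∥ 76 cd.
Outer hash (tag): even-index sum = 424 mod 256 = 168; odd-index sum = 694 mod 256 = 182 → a8 b6.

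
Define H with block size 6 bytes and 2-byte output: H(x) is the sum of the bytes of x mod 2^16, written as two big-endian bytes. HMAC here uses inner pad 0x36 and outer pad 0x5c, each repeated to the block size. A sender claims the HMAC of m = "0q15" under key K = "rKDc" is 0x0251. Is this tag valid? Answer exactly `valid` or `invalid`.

valid

Key "rKDc" = 72 4b 44 63 is 4 bytes ≤ B = 6; zero-pad to 6 bytes: K' = 72 4b 44 63 00 00.
K' ⊕ ipad = 44 7d 72 55 36 36; K' ⊕ opad = 2e 17 18 3f 5c 5c.
Inner hash: sum = 68+125+114+85+54+54+48+113+49+53 = 763 → 02 fb.
Outer hash (recomputed tag): sum = 46+23+24+63+92+92+2+251 = 593 → 02 51.
Recomputed tag = 0251; claimed = 0251 → match.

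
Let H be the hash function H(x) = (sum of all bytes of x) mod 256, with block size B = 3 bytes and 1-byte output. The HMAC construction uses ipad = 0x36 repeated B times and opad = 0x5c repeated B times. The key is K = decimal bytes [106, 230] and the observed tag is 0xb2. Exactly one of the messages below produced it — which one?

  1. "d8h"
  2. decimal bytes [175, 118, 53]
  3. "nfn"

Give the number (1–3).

1

Key decimal bytes [106, 230] = 6a e6 is 2 bytes ≤ B = 3; zero-pad to 3 bytes: K' = 6a e6 00.
K' ⊕ ipad = 5c d0 36; K' ⊕ opad = 36 ba 5c.
m1: inner = H(5c d0 36 64 38 68) = 66; tag = H(36 ba 5c 66) = b2 ← matches
m2: inner = H(5c d0 36 af 76 35) = bc; tag = H(36 ba 5c bc) = 08
m3: inner = H(5c d0 36 6e 66 6e) = a4; tag = H(36 ba 5c a4) = f0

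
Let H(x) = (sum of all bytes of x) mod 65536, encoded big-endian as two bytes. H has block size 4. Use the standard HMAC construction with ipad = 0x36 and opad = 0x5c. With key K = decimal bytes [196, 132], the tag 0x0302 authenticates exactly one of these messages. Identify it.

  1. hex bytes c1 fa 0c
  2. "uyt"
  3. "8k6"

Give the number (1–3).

1

Key decimal bytes [196, 132] = c4 84 is 2 bytes ≤ B = 4; zero-pad to 4 bytes: K' = c4 84 00 00.
K' ⊕ ipad = f2 b2 36 36; K' ⊕ opad = 98 d8 5c 5c.
m1: inner = H(f2 b2 36 36 c1 fa 0c) = 03 d7; tag = H(98 d8 5c 5c 03 d7) = 0302 ← matches
m2: inner = H(f2 b2 36 36 75 79 74) = 03 72; tag = H(98 d8 5c 5c 03 72) = 029d
m3: inner = H(f2 b2 36 36 38 6b 36) = 02 e9; tag = H(98 d8 5c 5c 02 e9) = 0313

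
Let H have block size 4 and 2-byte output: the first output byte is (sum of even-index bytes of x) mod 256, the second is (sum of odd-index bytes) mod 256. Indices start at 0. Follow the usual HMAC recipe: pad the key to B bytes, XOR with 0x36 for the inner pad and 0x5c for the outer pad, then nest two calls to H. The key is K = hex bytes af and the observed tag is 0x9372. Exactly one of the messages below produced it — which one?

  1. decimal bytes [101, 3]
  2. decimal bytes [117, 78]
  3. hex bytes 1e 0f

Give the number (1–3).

2

Key hex bytes af is 1 byte ≤ B = 4; zero-pad to 4 bytes: K' = af 00 00 00.
K' ⊕ ipad = 99 36 36 36; K' ⊕ opad = f3 5c 5c 5c.
m1: inner = H(99 36 36 36 65 03) = 34 6f; tag = H(f3 5c 5c 5c 34 6f) = 8327
m2: inner = H(99 36 36 36 75 4e) = 44 ba; tag = H(f3 5c 5c 5c 44 ba) = 9372 ← matches
m3: inner = H(99 36 36 36 1e 0f) = ed 7b; tag = H(f3 5c 5c 5c ed 7b) = 3c33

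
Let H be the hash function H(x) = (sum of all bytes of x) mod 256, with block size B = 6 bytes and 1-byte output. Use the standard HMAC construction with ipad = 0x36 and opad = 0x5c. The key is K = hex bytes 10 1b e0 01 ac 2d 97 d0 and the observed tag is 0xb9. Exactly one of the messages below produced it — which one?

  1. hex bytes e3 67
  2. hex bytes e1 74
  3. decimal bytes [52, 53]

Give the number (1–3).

Key hex bytes 10 1b e0 01 ac 2d 97 d0 is 8 bytes > B = 6, so hash it first: H(key) = 4c, then zero-pad to 6 bytes: K' = 4c 00 00 00 00 00.
K' ⊕ ipad = 7a 36 36 36 36 36; K' ⊕ opad = 10 5c 5c 5c 5c 5c.
m1: inner = H(7a 36 36 36 36 36 e3 67) = d2; tag = H(10 5c 5c 5c 5c 5c d2) = ae
m2: inner = H(7a 36 36 36 36 36 e1 74) = dd; tag = H(10 5c 5c 5c 5c 5c dd) = b9 ← matches
m3: inner = H(7a 36 36 36 36 36 34 35) = f1; tag = H(10 5c 5c 5c 5c 5c f1) = cd

2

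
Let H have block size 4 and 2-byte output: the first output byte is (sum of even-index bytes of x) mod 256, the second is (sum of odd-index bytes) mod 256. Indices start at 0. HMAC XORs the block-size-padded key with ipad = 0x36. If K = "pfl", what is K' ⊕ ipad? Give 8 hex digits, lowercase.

46505a36

Key "pfl" = 70 66 6c is 3 bytes ≤ B = 4; zero-pad to 4 bytes: K' = 70 66 6c 00.
XOR each byte with 0x36: 70⊕36=46, 66⊕36=50, 6c⊕36=5a, 00⊕36=36.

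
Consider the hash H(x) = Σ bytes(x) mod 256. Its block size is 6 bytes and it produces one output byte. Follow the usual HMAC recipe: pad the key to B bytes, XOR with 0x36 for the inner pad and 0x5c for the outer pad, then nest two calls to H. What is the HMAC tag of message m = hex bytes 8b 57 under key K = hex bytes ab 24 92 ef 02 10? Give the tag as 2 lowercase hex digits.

Key hex bytes ab 24 92 ef 02 10 is exactly B = 6 bytes: K' = ab 24 92 ef 02 10.
K' ⊕ ipad = 9d 12 a4 d9 34 26.  K' ⊕ opad = f7 78 ce b3 5e 4c.
Inner input = (K'⊕ipad) ∥ m = 9d 12 a4 d9 34 26 ∥ 8b 57.
Inner hash: sum = 157+18+164+217+52+38+139+87 = 872; mod 256 = 104 → 68.
Outer input = (K'⊕opad) ∥ inner = f7 78 ce b3 5e 4c ∥ 68.
Outer hash (tag): sum = 247+120+206+179+94+76+104 = 1026; mod 256 = 2 → 02.

02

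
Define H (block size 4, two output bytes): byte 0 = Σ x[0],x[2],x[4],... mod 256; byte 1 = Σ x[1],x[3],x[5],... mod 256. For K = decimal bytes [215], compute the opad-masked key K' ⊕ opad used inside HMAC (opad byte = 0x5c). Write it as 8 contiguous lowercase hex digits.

8b5c5c5c

Key decimal bytes [215] = d7 is 1 byte ≤ B = 4; zero-pad to 4 bytes: K' = d7 00 00 00.
XOR each byte with 0x5c: d7⊕5c=8b, 00⊕5c=5c, 00⊕5c=5c, 00⊕5c=5c.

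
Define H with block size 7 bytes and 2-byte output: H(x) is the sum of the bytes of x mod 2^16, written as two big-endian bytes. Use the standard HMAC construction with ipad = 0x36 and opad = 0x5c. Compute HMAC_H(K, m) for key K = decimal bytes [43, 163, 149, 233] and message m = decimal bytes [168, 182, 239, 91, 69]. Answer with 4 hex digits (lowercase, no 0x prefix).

Key decimal bytes [43, 163, 149, 233] = 2b a3 95 e9 is 4 bytes ≤ B = 7; zero-pad to 7 bytes: K' = 2b a3 95 e9 00 00 00.
K' ⊕ ipad = 1d 95 a3 df 36 36 36.  K' ⊕ opad = 77 ff c9 b5 5c 5c 5c.
Inner input = (K'⊕ipad) ∥ m = 1d 95 a3 df 36 36 36 ∥ a8 b6 ef 5b 45.
Inner hash: sum = 29+149+163+223+54+54+54+168+182+239+91+69 = 1475 → 05 c3.
Outer input = (K'⊕opad) ∥ inner = 77 ff c9 b5 5c 5c 5c ∥ 05 c3.
Outer hash (tag): sum = 119+255+201+181+92+92+92+5+195 = 1232 → 04 d0.

04d0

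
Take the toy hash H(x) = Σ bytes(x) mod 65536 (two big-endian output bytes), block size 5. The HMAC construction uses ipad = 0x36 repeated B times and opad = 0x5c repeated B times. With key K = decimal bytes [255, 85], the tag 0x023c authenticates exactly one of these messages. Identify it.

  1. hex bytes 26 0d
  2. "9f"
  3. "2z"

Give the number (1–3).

Key decimal bytes [255, 85] = ff 55 is 2 bytes ≤ B = 5; zero-pad to 5 bytes: K' = ff 55 00 00 00.
K' ⊕ ipad = c9 63 36 36 36; K' ⊕ opad = a3 09 5c 5c 5c.
m1: inner = H(c9 63 36 36 36 26 0d) = 02 01; tag = H(a3 09 5c 5c 5c 02 01) = 01c3
m2: inner = H(c9 63 36 36 36 39 66) = 02 6d; tag = H(a3 09 5c 5c 5c 02 6d) = 022f
m3: inner = H(c9 63 36 36 36 32 7a) = 02 7a; tag = H(a3 09 5c 5c 5c 02 7a) = 023c ← matches

3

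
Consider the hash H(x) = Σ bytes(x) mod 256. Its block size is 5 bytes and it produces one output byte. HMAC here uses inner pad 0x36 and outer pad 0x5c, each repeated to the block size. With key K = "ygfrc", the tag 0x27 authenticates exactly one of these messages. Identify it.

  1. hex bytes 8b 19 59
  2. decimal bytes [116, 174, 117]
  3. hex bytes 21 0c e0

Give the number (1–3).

Key "ygfrc" = 79 67 66 72 63 is exactly B = 5 bytes: K' = 79 67 66 72 63.
K' ⊕ ipad = 4f 51 50 44 55; K' ⊕ opad = 25 3b 3a 2e 3f.
m1: inner = H(4f 51 50 44 55 8b 19 59) = 86; tag = H(25 3b 3a 2e 3f 86) = 8d
m2: inner = H(4f 51 50 44 55 74 ae 75) = 20; tag = H(25 3b 3a 2e 3f 20) = 27 ← matches
m3: inner = H(4f 51 50 44 55 21 0c e0) = 96; tag = H(25 3b 3a 2e 3f 96) = 9d

2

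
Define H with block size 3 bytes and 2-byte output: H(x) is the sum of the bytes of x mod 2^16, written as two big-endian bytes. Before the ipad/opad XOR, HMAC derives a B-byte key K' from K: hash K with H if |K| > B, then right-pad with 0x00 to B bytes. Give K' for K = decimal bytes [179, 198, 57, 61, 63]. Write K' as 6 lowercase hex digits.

|K| = 5 > B = 3, so first hash the key.
H(K): sum = 179+198+57+61+63 = 558 → 02 2e.
Zero-pad H(K) = 02 2e to 3 bytes: K' = 02 2e 00.

022e00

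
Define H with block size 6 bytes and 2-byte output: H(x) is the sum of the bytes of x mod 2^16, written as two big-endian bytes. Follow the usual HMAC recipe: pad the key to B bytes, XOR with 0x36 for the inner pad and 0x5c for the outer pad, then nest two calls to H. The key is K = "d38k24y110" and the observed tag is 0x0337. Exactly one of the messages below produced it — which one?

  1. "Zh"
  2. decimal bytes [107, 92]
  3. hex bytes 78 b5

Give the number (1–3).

Key "d38k24y110" = 64 33 38 6b 32 34 79 31 31 30 is 10 bytes > B = 6, so hash it first: H(key) = 02 ab, then zero-pad to 6 bytes: K' = 02 ab 00 00 00 00.
K' ⊕ ipad = 34 9d 36 36 36 36; K' ⊕ opad = 5e f7 5c 5c 5c 5c.
m1: inner = H(34 9d 36 36 36 36 5a 68) = 02 6b; tag = H(5e f7 5c 5c 5c 5c 02 6b) = 0332
m2: inner = H(34 9d 36 36 36 36 6b 5c) = 02 70; tag = H(5e f7 5c 5c 5c 5c 02 70) = 0337 ← matches
m3: inner = H(34 9d 36 36 36 36 78 b5) = 02 d6; tag = H(5e f7 5c 5c 5c 5c 02 d6) = 039d

2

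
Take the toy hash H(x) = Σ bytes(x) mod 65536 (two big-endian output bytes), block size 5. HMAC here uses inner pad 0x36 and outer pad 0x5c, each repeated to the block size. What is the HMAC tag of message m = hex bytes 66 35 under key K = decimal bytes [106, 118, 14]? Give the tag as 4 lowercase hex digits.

Key decimal bytes [106, 118, 14] = 6a 76 0e is 3 bytes ≤ B = 5; zero-pad to 5 bytes: K' = 6a 76 0e 00 00.
K' ⊕ ipad = 5c 40 38 36 36.  K' ⊕ opad = 36 2a 52 5c 5c.
Inner input = (K'⊕ipad) ∥ m = 5c 40 38 36 36 ∥ 66 35.
Inner hash: sum = 92+64+56+54+54+102+53 = 475 → 01 db.
Outer input = (K'⊕opad) ∥ inner = 36 2a 52 5c 5c ∥ 01 db.
Outer hash (tag): sum = 54+42+82+92+92+1+219 = 582 → 02 46.

0246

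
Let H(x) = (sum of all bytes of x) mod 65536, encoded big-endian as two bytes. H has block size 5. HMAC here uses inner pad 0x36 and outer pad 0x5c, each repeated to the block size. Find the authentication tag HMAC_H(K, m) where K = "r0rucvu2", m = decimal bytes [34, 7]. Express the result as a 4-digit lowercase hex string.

0208

Key "r0rucvu2" = 72 30 72 75 63 76 75 32 is 8 bytes > B = 5, so hash it first: H(key) = 03 09, then zero-pad to 5 bytes: K' = 03 09 00 00 00.
K' ⊕ ipad = 35 3f 36 36 36.  K' ⊕ opad = 5f 55 5c 5c 5c.
Inner input = (K'⊕ipad) ∥ m = 35 3f 36 36 36 ∥ 22 07.
Inner hash: sum = 53+63+54+54+54+34+7 = 319 → 01 3f.
Outer input = (K'⊕opad) ∥ inner = 5f 55 5c 5c 5c ∥ 01 3f.
Outer hash (tag): sum = 95+85+92+92+92+1+63 = 520 → 02 08.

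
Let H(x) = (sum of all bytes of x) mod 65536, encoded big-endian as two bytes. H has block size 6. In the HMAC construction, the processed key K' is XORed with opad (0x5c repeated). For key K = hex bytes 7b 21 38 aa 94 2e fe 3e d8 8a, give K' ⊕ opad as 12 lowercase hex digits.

58825c5c5c5c

Key hex bytes 7b 21 38 aa 94 2e fe 3e d8 8a is 10 bytes > B = 6, so hash it first: H(key) = 04 de, then zero-pad to 6 bytes: K' = 04 de 00 00 00 00.
XOR each byte with 0x5c: 04⊕5c=58, de⊕5c=82, 00⊕5c=5c, 00⊕5c=5c, 00⊕5c=5c, 00⊕5c=5c.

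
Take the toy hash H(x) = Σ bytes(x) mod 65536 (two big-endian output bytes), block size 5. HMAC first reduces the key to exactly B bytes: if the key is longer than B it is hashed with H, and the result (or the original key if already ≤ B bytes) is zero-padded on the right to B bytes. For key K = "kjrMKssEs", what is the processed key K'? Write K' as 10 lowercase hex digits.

|K| = 9 > B = 5, so first hash the key.
H(K): sum = 107+106+114+77+75+115+115+69+115 = 893 → 03 7d.
Zero-pad H(K) = 03 7d to 5 bytes: K' = 03 7d 00 00 00.

037d000000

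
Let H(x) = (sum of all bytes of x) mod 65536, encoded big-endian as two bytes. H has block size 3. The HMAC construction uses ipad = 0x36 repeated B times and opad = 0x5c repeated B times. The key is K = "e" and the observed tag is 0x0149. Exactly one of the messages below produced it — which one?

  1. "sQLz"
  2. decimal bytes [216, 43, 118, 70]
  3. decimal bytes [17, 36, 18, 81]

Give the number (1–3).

3

Key "e" = 65 is 1 byte ≤ B = 3; zero-pad to 3 bytes: K' = 65 00 00.
K' ⊕ ipad = 53 36 36; K' ⊕ opad = 39 5c 5c.
m1: inner = H(53 36 36 73 51 4c 7a) = 02 49; tag = H(39 5c 5c 02 49) = 013c
m2: inner = H(53 36 36 d8 2b 76 46) = 02 7e; tag = H(39 5c 5c 02 7e) = 0171
m3: inner = H(53 36 36 11 24 12 51) = 01 57; tag = H(39 5c 5c 01 57) = 0149 ← matches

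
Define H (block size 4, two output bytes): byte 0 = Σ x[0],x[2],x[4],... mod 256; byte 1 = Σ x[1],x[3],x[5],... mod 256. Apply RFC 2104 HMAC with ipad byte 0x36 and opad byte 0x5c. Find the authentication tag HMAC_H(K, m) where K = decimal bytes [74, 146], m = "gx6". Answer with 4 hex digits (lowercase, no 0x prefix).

c17c

Key decimal bytes [74, 146] = 4a 92 is 2 bytes ≤ B = 4; zero-pad to 4 bytes: K' = 4a 92 00 00.
K' ⊕ ipad = 7c a4 36 36.  K' ⊕ opad = 16 ce 5c 5c.
Inner input = (K'⊕ipad) ∥ m = 7c a4 36 36 ∥ 67 78 36.
Inner hash: even-index sum = 335 mod 256 = 79; odd-index sum = 338 mod 256 = 82 → 4f 52.
Outer input = (K'⊕opad) ∥ inner = 16 ce 5c 5c ∥ 4f 52.
Outer hash (tag): even-index sum = 193 mod 256 = 193; odd-index sum = 380 mod 256 = 124 → c1 7c.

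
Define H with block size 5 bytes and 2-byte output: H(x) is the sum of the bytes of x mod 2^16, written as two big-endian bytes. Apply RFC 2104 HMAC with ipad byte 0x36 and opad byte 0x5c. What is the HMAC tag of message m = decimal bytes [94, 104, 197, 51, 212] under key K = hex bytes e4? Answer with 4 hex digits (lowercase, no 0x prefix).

0268

Key hex bytes e4 is 1 byte ≤ B = 5; zero-pad to 5 bytes: K' = e4 00 00 00 00.
K' ⊕ ipad = d2 36 36 36 36.  K' ⊕ opad = b8 5c 5c 5c 5c.
Inner input = (K'⊕ipad) ∥ m = d2 36 36 36 36 ∥ 5e 68 c5 33 d4.
Inner hash: sum = 210+54+54+54+54+94+104+197+51+212 = 1084 → 04 3c.
Outer input = (K'⊕opad) ∥ inner = b8 5c 5c 5c 5c ∥ 04 3c.
Outer hash (tag): sum = 184+92+92+92+92+4+60 = 616 → 02 68.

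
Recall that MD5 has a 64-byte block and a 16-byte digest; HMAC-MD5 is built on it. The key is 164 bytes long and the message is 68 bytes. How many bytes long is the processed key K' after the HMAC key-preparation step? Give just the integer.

Key is 164 > 64 bytes, so it is hashed to 16 bytes then zero-padded to 64: |K'| = 64.

64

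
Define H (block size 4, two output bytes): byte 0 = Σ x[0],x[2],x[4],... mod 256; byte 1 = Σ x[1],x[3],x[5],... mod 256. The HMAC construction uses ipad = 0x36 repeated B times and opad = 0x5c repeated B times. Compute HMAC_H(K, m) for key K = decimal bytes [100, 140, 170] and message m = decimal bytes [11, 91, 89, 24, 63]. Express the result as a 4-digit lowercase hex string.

Key decimal bytes [100, 140, 170] = 64 8c aa is 3 bytes ≤ B = 4; zero-pad to 4 bytes: K' = 64 8c aa 00.
K' ⊕ ipad = 52 ba 9c 36.  K' ⊕ opad = 38 d0 f6 5c.
Inner input = (K'⊕ipad) ∥ m = 52 ba 9c 36 ∥ 0b 5b 59 18 3f.
Inner hash: even-index sum = 401 mod 256 = 145; odd-index sum = 355 mod 256 = 99 → 91 63.
Outer input = (K'⊕opad) ∥ inner = 38 d0 f6 5c ∥ 91 63.
Outer hash (tag): even-index sum = 447 mod 256 = 191; odd-index sum = 399 mod 256 = 143 → bf 8f.

bf8f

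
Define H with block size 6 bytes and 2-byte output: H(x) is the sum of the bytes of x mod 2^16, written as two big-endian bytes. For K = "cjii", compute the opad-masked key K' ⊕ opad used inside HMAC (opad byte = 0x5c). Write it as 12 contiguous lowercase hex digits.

Key "cjii" = 63 6a 69 69 is 4 bytes ≤ B = 6; zero-pad to 6 bytes: K' = 63 6a 69 69 00 00.
XOR each byte with 0x5c: 63⊕5c=3f, 6a⊕5c=36, 69⊕5c=35, 69⊕5c=35, 00⊕5c=5c, 00⊕5c=5c.

3f3635355c5c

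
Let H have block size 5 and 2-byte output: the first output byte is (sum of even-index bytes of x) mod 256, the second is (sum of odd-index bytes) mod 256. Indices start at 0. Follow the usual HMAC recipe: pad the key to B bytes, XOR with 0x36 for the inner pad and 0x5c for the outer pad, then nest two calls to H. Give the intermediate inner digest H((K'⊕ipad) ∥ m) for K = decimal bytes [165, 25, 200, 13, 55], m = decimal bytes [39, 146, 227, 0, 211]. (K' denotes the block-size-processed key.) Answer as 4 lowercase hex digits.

2447

Key decimal bytes [165, 25, 200, 13, 55] = a5 19 c8 0d 37 is exactly B = 5 bytes: K' = a5 19 c8 0d 37.
K' ⊕ ipad = 93 2f fe 3b 01.
Inner input = 93 2f fe 3b 01 ∥ 27 92 e3 00 d3.
Inner hash: even-index sum = 548 mod 256 = 36; odd-index sum = 583 mod 256 = 71 → 24 47.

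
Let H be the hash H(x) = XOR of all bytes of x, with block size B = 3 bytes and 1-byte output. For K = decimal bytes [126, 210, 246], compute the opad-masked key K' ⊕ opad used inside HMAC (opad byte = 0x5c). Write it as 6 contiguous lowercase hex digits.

228eaa

Key decimal bytes [126, 210, 246] = 7e d2 f6 is exactly B = 3 bytes: K' = 7e d2 f6.
XOR each byte with 0x5c: 7e⊕5c=22, d2⊕5c=8e, f6⊕5c=aa.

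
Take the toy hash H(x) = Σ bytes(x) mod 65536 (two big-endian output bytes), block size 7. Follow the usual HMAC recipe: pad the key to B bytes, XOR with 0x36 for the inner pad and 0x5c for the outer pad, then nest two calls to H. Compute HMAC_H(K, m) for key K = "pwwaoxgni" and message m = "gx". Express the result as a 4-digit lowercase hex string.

Key "pwwaoxgni" = 70 77 77 61 6f 78 67 6e 69 is 9 bytes > B = 7, so hash it first: H(key) = 03 e4, then zero-pad to 7 bytes: K' = 03 e4 00 00 00 00 00.
K' ⊕ ipad = 35 d2 36 36 36 36 36.  K' ⊕ opad = 5f b8 5c 5c 5c 5c 5c.
Inner input = (K'⊕ipad) ∥ m = 35 d2 36 36 36 36 36 ∥ 67 78.
Inner hash: sum = 53+210+54+54+54+54+54+103+120 = 756 → 02 f4.
Outer input = (K'⊕opad) ∥ inner = 5f b8 5c 5c 5c 5c 5c ∥ 02 f4.
Outer hash (tag): sum = 95+184+92+92+92+92+92+2+244 = 985 → 03 d9.

03d9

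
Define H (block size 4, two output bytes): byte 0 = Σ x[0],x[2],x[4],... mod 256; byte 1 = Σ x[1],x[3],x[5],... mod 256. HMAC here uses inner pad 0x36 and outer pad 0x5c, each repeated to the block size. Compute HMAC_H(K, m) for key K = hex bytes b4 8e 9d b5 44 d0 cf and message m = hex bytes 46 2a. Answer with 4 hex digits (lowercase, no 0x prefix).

6230

Key hex bytes b4 8e 9d b5 44 d0 cf is 7 bytes > B = 4, so hash it first: H(key) = 64 13, then zero-pad to 4 bytes: K' = 64 13 00 00.
K' ⊕ ipad = 52 25 36 36.  K' ⊕ opad = 38 4f 5c 5c.
Inner input = (K'⊕ipad) ∥ m = 52 25 36 36 ∥ 46 2a.
Inner hash: even-index sum = 206 mod 256 = 206; odd-index sum = 133 mod 256 = 133 → ce 85.
Outer input = (K'⊕opad) ∥ inner = 38 4f 5c 5c ∥ ce 85.
Outer hash (tag): even-index sum = 354 mod 256 = 98; odd-index sum = 304 mod 256 = 48 → 62 30.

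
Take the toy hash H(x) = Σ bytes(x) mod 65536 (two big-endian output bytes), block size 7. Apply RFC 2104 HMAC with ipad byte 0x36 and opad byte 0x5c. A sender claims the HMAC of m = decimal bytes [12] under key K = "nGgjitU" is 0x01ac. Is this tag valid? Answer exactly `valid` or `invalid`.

Key "nGgjitU" = 6e 47 67 6a 69 74 55 is exactly B = 7 bytes: K' = 6e 47 67 6a 69 74 55.
K' ⊕ ipad = 58 71 51 5c 5f 42 63; K' ⊕ opad = 32 1b 3b 36 35 28 09.
Inner hash: sum = 88+113+81+92+95+66+99+12 = 646 → 02 86.
Outer hash (recomputed tag): sum = 50+27+59+54+53+40+9+2+134 = 428 → 01 ac.
Recomputed tag = 01ac; claimed = 01ac → match.

valid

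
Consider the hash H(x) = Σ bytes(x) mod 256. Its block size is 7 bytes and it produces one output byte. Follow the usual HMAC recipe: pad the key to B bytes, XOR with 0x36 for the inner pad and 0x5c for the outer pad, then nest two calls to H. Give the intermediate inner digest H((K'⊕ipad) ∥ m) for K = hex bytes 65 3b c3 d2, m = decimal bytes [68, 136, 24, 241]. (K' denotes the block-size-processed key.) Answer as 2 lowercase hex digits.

Key hex bytes 65 3b c3 d2 is 4 bytes ≤ B = 7; zero-pad to 7 bytes: K' = 65 3b c3 d2 00 00 00.
K' ⊕ ipad = 53 0d f5 e4 36 36 36.
Inner input = 53 0d f5 e4 36 36 36 ∥ 44 88 18 f1.
Inner hash: sum = 83+13+245+228+54+54+54+68+136+24+241 = 1200; mod 256 = 176 → b0.

b0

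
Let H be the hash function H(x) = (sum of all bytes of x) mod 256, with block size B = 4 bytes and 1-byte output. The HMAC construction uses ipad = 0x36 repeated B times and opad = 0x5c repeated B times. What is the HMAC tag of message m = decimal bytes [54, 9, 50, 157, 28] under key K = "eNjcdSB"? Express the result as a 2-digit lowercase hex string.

54

Key "eNjcdSB" = 65 4e 6a 63 64 53 42 is 7 bytes > B = 4, so hash it first: H(key) = 79, then zero-pad to 4 bytes: K' = 79 00 00 00.
K' ⊕ ipad = 4f 36 36 36.  K' ⊕ opad = 25 5c 5c 5c.
Inner input = (K'⊕ipad) ∥ m = 4f 36 36 36 ∥ 36 09 32 9d 1c.
Inner hash: sum = 79+54+54+54+54+9+50+157+28 = 539; mod 256 = 27 → 1b.
Outer input = (K'⊕opad) ∥ inner = 25 5c 5c 5c ∥ 1b.
Outer hash (tag): sum = 37+92+92+92+27 = 340; mod 256 = 84 → 54.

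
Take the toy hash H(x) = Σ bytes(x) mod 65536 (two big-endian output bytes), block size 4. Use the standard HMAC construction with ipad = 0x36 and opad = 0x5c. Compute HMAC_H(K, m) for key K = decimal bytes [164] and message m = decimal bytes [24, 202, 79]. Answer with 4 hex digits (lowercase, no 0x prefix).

Key decimal bytes [164] = a4 is 1 byte ≤ B = 4; zero-pad to 4 bytes: K' = a4 00 00 00.
K' ⊕ ipad = 92 36 36 36.  K' ⊕ opad = f8 5c 5c 5c.
Inner input = (K'⊕ipad) ∥ m = 92 36 36 36 ∥ 18 ca 4f.
Inner hash: sum = 146+54+54+54+24+202+79 = 613 → 02 65.
Outer input = (K'⊕opad) ∥ inner = f8 5c 5c 5c ∥ 02 65.
Outer hash (tag): sum = 248+92+92+92+2+101 = 627 → 02 73.

0273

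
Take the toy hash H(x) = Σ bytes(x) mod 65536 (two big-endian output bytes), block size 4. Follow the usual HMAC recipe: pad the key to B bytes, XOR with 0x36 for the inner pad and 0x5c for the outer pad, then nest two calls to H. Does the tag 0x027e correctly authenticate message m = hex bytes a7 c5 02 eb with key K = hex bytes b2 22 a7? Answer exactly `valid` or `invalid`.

invalid

Key hex bytes b2 22 a7 is 3 bytes ≤ B = 4; zero-pad to 4 bytes: K' = b2 22 a7 00.
K' ⊕ ipad = 84 14 91 36; K' ⊕ opad = ee 7e fb 5c.
Inner hash: sum = 132+20+145+54+167+197+2+235 = 952 → 03 b8.
Outer hash (recomputed tag): sum = 238+126+251+92+3+184 = 894 → 03 7e.
Recomputed tag = 037e; claimed = 027e → mismatch.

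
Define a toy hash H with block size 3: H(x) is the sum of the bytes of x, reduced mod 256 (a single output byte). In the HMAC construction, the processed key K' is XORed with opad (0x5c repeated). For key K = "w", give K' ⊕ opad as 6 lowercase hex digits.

2b5c5c

Key "w" = 77 is 1 byte ≤ B = 3; zero-pad to 3 bytes: K' = 77 00 00.
XOR each byte with 0x5c: 77⊕5c=2b, 00⊕5c=5c, 00⊕5c=5c.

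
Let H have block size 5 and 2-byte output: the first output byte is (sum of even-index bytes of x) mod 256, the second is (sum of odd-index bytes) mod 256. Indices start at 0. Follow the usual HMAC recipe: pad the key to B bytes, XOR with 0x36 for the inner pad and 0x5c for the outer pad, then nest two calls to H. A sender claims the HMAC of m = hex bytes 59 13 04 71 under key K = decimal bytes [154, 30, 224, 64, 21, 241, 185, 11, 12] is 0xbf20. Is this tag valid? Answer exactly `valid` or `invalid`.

Key decimal bytes [154, 30, 224, 64, 21, 241, 185, 11, 12] = 9a 1e e0 40 15 f1 b9 0b 0c is 9 bytes > B = 5, so hash it first: H(key) = 54 5a, then zero-pad to 5 bytes: K' = 54 5a 00 00 00.
K' ⊕ ipad = 62 6c 36 36 36; K' ⊕ opad = 08 06 5c 5c 5c.
Inner hash: even-index sum = 338 mod 256 = 82; odd-index sum = 255 mod 256 = 255 → 52 ff.
Outer hash (recomputed tag): even-index sum = 447 mod 256 = 191; odd-index sum = 180 mod 256 = 180 → bf b4.
Recomputed tag = bfb4; claimed = bf20 → mismatch.

invalid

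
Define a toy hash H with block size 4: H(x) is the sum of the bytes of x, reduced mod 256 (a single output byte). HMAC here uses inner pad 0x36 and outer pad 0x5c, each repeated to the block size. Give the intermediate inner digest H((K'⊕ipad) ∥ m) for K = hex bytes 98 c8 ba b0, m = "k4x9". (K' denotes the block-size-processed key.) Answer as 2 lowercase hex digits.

0e

Key hex bytes 98 c8 ba b0 is exactly B = 4 bytes: K' = 98 c8 ba b0.
K' ⊕ ipad = ae fe 8c 86.
Inner input = ae fe 8c 86 ∥ 6b 34 78 39.
Inner hash: sum = 174+254+140+134+107+52+120+57 = 1038; mod 256 = 14 → 0e.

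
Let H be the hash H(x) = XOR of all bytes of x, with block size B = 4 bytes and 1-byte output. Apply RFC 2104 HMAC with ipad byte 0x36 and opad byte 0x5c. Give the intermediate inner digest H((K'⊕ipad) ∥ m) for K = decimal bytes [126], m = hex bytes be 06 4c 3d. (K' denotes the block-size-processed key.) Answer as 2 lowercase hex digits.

b7

Key decimal bytes [126] = 7e is 1 byte ≤ B = 4; zero-pad to 4 bytes: K' = 7e 00 00 00.
K' ⊕ ipad = 48 36 36 36.
Inner input = 48 36 36 36 ∥ be 06 4c 3d.
Inner hash: XOR 48⊕36⊕36⊕36⊕be⊕06⊕4c⊕3d = b7.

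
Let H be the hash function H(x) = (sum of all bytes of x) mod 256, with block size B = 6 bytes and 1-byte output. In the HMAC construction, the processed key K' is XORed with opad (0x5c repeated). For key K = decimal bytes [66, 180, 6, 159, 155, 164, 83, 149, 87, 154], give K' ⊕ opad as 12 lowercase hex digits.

ef5c5c5c5c5c

Key decimal bytes [66, 180, 6, 159, 155, 164, 83, 149, 87, 154] = 42 b4 06 9f 9b a4 53 95 57 9a is 10 bytes > B = 6, so hash it first: H(key) = b3, then zero-pad to 6 bytes: K' = b3 00 00 00 00 00.
XOR each byte with 0x5c: b3⊕5c=ef, 00⊕5c=5c, 00⊕5c=5c, 00⊕5c=5c, 00⊕5c=5c, 00⊕5c=5c.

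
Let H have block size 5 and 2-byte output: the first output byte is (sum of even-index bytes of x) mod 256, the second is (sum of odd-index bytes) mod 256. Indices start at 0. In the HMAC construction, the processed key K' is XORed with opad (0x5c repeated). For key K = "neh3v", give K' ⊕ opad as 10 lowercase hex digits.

Key "neh3v" = 6e 65 68 33 76 is exactly B = 5 bytes: K' = 6e 65 68 33 76.
XOR each byte with 0x5c: 6e⊕5c=32, 65⊕5c=39, 68⊕5c=34, 33⊕5c=6f, 76⊕5c=2a.

3239346f2a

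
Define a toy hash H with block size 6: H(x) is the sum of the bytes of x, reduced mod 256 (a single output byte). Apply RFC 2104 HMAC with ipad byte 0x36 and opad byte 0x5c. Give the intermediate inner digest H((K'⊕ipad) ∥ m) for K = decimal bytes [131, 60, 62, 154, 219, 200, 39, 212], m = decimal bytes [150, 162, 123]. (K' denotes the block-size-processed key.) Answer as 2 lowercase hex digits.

Key decimal bytes [131, 60, 62, 154, 219, 200, 39, 212] = 83 3c 3e 9a db c8 27 d4 is 8 bytes > B = 6, so hash it first: H(key) = 35, then zero-pad to 6 bytes: K' = 35 00 00 00 00 00.
K' ⊕ ipad = 03 36 36 36 36 36.
Inner input = 03 36 36 36 36 36 ∥ 96 a2 7b.
Inner hash: sum = 3+54+54+54+54+54+150+162+123 = 708; mod 256 = 196 → c4.

c4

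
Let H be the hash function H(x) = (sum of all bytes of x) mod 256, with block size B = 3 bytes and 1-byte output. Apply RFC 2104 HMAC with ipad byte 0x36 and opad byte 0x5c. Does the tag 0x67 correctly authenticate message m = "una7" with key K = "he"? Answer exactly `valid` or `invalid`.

Key "he" = 68 65 is 2 bytes ≤ B = 3; zero-pad to 3 bytes: K' = 68 65 00.
K' ⊕ ipad = 5e 53 36; K' ⊕ opad = 34 39 5c.
Inner hash: sum = 94+83+54+117+110+97+55 = 610; mod 256 = 98 → 62.
Outer hash (recomputed tag): sum = 52+57+92+98 = 299; mod 256 = 43 → 2b.
Recomputed tag = 2b; claimed = 67 → mismatch.

invalid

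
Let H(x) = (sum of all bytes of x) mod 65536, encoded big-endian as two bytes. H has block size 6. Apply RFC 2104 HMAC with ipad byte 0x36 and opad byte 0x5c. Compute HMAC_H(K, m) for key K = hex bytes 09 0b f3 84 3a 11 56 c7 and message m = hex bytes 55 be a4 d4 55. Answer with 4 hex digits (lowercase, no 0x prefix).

Key hex bytes 09 0b f3 84 3a 11 56 c7 is 8 bytes > B = 6, so hash it first: H(key) = 02 f3, then zero-pad to 6 bytes: K' = 02 f3 00 00 00 00.
K' ⊕ ipad = 34 c5 36 36 36 36.  K' ⊕ opad = 5e af 5c 5c 5c 5c.
Inner input = (K'⊕ipad) ∥ m = 34 c5 36 36 36 36 ∥ 55 be a4 d4 55.
Inner hash: sum = 52+197+54+54+54+54+85+190+164+212+85 = 1201 → 04 b1.
Outer input = (K'⊕opad) ∥ inner = 5e af 5c 5c 5c 5c ∥ 04 b1.
Outer hash (tag): sum = 94+175+92+92+92+92+4+177 = 818 → 03 32.

0332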